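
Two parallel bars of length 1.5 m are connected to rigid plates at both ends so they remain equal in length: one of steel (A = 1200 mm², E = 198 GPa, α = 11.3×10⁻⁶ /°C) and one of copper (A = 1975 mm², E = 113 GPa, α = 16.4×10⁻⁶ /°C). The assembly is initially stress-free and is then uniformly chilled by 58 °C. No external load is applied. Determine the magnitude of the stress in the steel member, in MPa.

Equilibrium of a rigid end plate with no external load gives equal and opposite internal forces ±P in the two members. Since α_{copper} > α_{steel}, cooling drives the copper into tension and the steel into compression.
Compatibility of the two members (thermal + elastic change equal): (α₁ − α₂)ΔT = P·[1/(A₁E₁) + 1/(A₂E₂)].
|α₁ − α₂|·ΔT = 5.1×10⁻⁶ × 58 = 0.0002958.
1/(A₁E₁) + 1/(A₂E₂) = 1/(1200×198×10³) + 1/(1975×113×10³) = 8.69×10⁻⁹ N⁻¹.
P = 0.0002958 / 8.69×10⁻⁹ = 34040 N = 34.04 kN.
σ_{steel} = P/A₁ = 34040/1200 = 28.37 MPa, compressive.

σ ≈ 28.4 MPa (compressive)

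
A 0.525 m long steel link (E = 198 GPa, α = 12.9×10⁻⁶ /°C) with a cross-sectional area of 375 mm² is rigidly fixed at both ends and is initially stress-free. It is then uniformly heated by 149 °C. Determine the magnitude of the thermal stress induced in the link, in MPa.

σ ≈ 381 MPa (compressive)

The supports are rigid, so the total axial strain is zero. The restrained thermal strain is ε = αΔT = 12.9×10⁻⁶ × 149 = 1922.1×10⁻⁶.
Hence σ = E·αΔT = 198×10³ × 1922.1×10⁻⁶ = 380.6 MPa, compressive.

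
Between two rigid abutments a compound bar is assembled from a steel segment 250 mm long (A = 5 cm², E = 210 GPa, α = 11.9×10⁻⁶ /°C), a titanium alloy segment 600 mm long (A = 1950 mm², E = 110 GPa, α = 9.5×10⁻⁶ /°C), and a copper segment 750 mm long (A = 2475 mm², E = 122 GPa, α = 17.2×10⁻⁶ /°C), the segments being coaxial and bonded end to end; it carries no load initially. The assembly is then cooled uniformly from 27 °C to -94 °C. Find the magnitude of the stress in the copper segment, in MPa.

σ ≈ 138 MPa (tensile)

With the walls removed the bar would change length by δ_free = Σ αᵢΔT Lᵢ = 11.9×10⁻⁶×121×250 + 9.5×10⁻⁶×121×600 + 17.2×10⁻⁶×121×750 = 2.611 mm.
The rigid supports impose zero overall length change; the single axial force P common to all segments must satisfy P Σ Lᵢ/(AᵢEᵢ) = δ_free.
The series flexibility is Σ Lᵢ/(AᵢEᵢ) = 250/(500×210×10³) + 600/(1950×110×10³) + 750/(2475×122×10³) = 7.662×10⁻⁶ mm/N.
P = 2.611 / 7.662×10⁻⁶ = 340700 N = 340.7 kN, tensile.
σ_{copper} = P / A = 340700 / 2475 = 137.7 MPa.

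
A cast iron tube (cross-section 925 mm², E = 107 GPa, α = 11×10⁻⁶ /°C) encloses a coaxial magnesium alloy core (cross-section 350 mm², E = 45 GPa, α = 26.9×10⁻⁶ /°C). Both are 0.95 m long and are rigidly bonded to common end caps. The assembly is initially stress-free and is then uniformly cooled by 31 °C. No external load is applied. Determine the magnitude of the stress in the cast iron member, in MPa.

Equilibrium of a rigid end plate with no external load gives equal and opposite internal forces ±P in the two members. Since α_{magnesium alloy} > α_{cast iron}, cooling drives the magnesium alloy into tension and the cast iron into compression.
Compatibility of the two members (thermal + elastic change equal): (α₁ − α₂)ΔT = P·[1/(A₁E₁) + 1/(A₂E₂)].
|α₁ − α₂|·ΔT = 15.9×10⁻⁶ × 31 = 0.0004929.
1/(A₁E₁) + 1/(A₂E₂) = 1/(925×107×10³) + 1/(350×45×10³) = 7.36×10⁻⁸ N⁻¹.
So P = 0.0004929 / 7.36×10⁻⁸ = 6.697 kN.
σ_{cast iron} = P/A₁ = 6697/925 = 7.24 MPa, compressive.

σ ≈ 7.24 MPa (compressive)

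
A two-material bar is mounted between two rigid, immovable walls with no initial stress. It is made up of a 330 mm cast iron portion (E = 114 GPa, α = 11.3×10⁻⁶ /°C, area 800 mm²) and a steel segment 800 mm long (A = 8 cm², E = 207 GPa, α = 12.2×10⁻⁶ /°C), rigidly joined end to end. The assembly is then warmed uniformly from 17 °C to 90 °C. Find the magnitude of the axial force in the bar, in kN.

If the supports were absent, the total length change would be Σ αᵢΔT Lᵢ = 11.3×10⁻⁶×73×330 + 12.2×10⁻⁶×73×800 = 0.9847 mm.
Since the ends are fixed, an axial force P builds up, equal in every segment, with P · Σ Lᵢ/(AᵢEᵢ) = δ_free.
The series flexibility is Σ Lᵢ/(AᵢEᵢ) = 330/(800×114×10³) + 800/(800×207×10³) = 8.449×10⁻⁶ mm/N.
So P = 0.9847 / 8.449×10⁻⁶ = 116.5 kN, compressive.

P ≈ 117 kN (compressive)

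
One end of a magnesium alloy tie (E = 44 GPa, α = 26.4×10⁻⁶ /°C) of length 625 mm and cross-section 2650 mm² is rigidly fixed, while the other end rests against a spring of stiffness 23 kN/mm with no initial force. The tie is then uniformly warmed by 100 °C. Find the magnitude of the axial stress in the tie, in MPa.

σ ≈ 12.7 MPa (compressive)

The unrestrained thermal change is αΔT L = 26.4×10⁻⁶ × 100 × 625 = 1.65 mm.
Let P be the compressive force at the spring. The tie shortens elastically by PL/(AE) and the spring compresses by P/k; together these equal δ_free.
So P = δ_free / [L/(AE) + 1/k] = 1.65 / [ 625/(2650×44×10³) + 1/(23×10³) ].
P = 1.65 / 4.884×10⁻⁵ = 33780 N.
σ = P/A = 33780/2650 = 12.75 MPa.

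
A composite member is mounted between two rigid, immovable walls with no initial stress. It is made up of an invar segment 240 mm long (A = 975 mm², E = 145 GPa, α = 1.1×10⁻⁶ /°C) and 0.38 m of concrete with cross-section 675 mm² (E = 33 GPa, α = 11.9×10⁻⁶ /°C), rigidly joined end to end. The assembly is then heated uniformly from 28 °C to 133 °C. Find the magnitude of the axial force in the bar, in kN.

P ≈ 26.8 kN (compressive)

With the walls removed the bar would change length by δ_free = Σ αᵢΔT Lᵢ = 1.1×10⁻⁶×105×240 + 11.9×10⁻⁶×105×380 = 0.5025 mm.
The walls prevent any net length change, so an axial force P (same in every segment) develops. Compatibility: P · Σ Lᵢ/(AᵢEᵢ) = δ_free.
Σ Lᵢ/(AᵢEᵢ) = 240/(975×145×10³) + 380/(675×33×10³) = 1.876×10⁻⁵ mm/N.
Hence P = δ_free / Σ(L/AE) = 0.5025/1.876×10⁻⁵ = 26.79 kN (compressive).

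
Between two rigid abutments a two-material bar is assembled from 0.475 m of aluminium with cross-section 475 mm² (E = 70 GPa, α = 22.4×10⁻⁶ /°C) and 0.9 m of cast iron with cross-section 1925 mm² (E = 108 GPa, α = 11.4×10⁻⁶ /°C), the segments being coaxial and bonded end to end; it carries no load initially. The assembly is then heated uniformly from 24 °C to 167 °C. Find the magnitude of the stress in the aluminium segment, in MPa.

σ ≈ 338 MPa (compressive)

If the supports were absent, the total length change would be Σ αᵢΔT Lᵢ = 22.4×10⁻⁶×143×475 + 11.4×10⁻⁶×143×900 = 2.989 mm.
The walls prevent any net length change, so an axial force P (same in every segment) develops. Compatibility: P · Σ Lᵢ/(AᵢEᵢ) = δ_free.
Σ Lᵢ/(AᵢEᵢ) = 475/(475×70×10³) + 900/(1925×108×10³) = 1.861×10⁻⁵ mm/N.
P = 2.989 / 1.861×10⁻⁵ = 160600 N = 160.6 kN, compressive.
σ_{aluminium} = P / A = 160600 / 475 = 338 MPa.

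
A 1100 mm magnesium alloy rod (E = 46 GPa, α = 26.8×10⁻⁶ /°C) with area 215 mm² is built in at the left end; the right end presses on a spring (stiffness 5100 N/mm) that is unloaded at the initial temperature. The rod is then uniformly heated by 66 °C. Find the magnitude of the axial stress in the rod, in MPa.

If the spring were absent the rod would lengthen by αΔT L = 26.8×10⁻⁶ × 66 × 1100 = 1.946 mm.
Let P be the compressive force at the spring. The rod shortens elastically by PL/(AE) and the spring compresses by P/k; together these equal δ_free.
So P = δ_free / [L/(AE) + 1/k] = 1.946 / [ 1100/(215×46×10³) + 1/(5100) ].
P = 1.946 / 0.0003073 = 6331 N.
σ = P/A = 6331/215 = 29.45 MPa.

σ ≈ 29.4 MPa (compressive)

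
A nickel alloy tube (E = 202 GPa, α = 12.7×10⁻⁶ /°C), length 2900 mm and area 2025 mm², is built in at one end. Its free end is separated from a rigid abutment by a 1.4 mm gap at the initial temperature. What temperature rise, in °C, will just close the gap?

ΔT ≈ 38 °C

The gap closes when αΔT L = 1.4 mm, since the tube is still unstressed at that instant.
So ΔT = g/(αL) = 1.4/(12.7×10⁻⁶ × 2900) = 38.01 °C.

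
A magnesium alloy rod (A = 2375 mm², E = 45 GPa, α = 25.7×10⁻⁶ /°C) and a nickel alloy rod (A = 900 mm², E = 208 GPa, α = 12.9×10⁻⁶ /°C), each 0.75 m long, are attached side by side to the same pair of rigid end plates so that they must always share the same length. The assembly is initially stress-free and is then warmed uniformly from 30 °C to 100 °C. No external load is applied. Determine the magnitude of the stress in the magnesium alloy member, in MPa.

Equilibrium of a rigid end plate with no external load gives equal and opposite internal forces ±P in the two members. Since α_{magnesium alloy} > α_{nickel alloy}, heating drives the magnesium alloy into compression and the nickel alloy into tension.
Equating the net (thermal + elastic) strains gives |α₁ − α₂|·ΔT = P·[1/(A₁E₁) + 1/(A₂E₂)].
|α₁ − α₂|·ΔT = 12.8×10⁻⁶ × 70 = 0.000896.
1/(A₁E₁) + 1/(A₂E₂) = 1/(2375×45×10³) + 1/(900×208×10³) = 1.47×10⁻⁸ N⁻¹.
P = 0.000896 / 1.47×10⁻⁸ = 60960 N = 60.96 kN.
σ_{magnesium alloy} = P/A₁ = 60960/2375 = 25.67 MPa, compressive.

σ ≈ 25.7 MPa (compressive)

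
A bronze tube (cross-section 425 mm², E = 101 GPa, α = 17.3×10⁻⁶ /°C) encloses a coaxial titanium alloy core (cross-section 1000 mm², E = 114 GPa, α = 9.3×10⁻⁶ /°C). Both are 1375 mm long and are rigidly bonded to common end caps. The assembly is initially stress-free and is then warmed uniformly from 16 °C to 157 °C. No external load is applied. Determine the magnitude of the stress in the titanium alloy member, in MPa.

σ ≈ 35.2 MPa (tensile)

Both members must finish at the same length. With the larger α, the bronze tends to over-expand; the plates restrain it, putting the bronze in compression and the titanium alloy in tension. With no external load the two internal forces are equal and opposite, magnitude P.
Equating the net (thermal + elastic) strains gives |α₁ − α₂|·ΔT = P·[1/(A₁E₁) + 1/(A₂E₂)].
|α₁ − α₂|·ΔT = 8×10⁻⁶ × 141 = 0.001128.
1/(A₁E₁) + 1/(A₂E₂) = 1/(425×101×10³) + 1/(1000×114×10³) = 3.207×10⁻⁸ N⁻¹.
So P = 0.001128 / 3.207×10⁻⁸ = 35.17 kN.
σ_{titanium alloy} = P/A₂ = 35170/1000 = 35.17 MPa, tensile.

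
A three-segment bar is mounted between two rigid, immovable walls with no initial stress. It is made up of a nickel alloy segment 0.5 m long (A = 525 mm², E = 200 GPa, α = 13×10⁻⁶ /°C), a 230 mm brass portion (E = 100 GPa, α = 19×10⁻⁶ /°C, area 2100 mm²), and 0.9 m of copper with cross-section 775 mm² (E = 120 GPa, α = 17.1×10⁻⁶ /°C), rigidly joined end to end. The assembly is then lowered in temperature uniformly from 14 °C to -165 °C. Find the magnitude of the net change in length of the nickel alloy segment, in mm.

|ΔL| ≈ 0.277 mm

Free thermal contraction of the whole bar: Σ αᵢΔT Lᵢ = 13×10⁻⁶×179×500 + 19×10⁻⁶×179×230 + 17.1×10⁻⁶×179×900 = 4.701 mm.
The rigid supports impose zero overall length change; the single axial force P common to all segments must satisfy P Σ Lᵢ/(AᵢEᵢ) = δ_free.
Σ Lᵢ/(AᵢEᵢ) = 500/(525×200×10³) + 230/(2100×100×10³) + 900/(775×120×10³) = 1.553×10⁻⁵ mm/N.
So P = 4.701 / 1.553×10⁻⁵ = 302.6 kN, tensile.
For the nickel alloy segment, free thermal change = 13×10⁻⁶×179×500 = 1.163 mm and elastic change from P = 302600×500/(525×200×10³) = 1.441 mm; these oppose, so the net change is 0.277 mm (segment lengthens).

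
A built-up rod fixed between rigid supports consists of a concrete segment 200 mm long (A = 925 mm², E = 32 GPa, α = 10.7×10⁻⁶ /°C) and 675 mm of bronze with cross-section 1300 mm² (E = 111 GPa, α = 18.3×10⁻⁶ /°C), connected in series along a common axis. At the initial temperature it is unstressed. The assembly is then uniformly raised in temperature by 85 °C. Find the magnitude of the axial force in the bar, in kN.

If the supports were absent, the total length change would be Σ αᵢΔT Lᵢ = 10.7×10⁻⁶×85×200 + 18.3×10⁻⁶×85×675 = 1.232 mm.
Since the ends are fixed, an axial force P builds up, equal in every segment, with P · Σ Lᵢ/(AᵢEᵢ) = δ_free.
The series flexibility is Σ Lᵢ/(AᵢEᵢ) = 200/(925×32×10³) + 675/(1300×111×10³) = 1.143×10⁻⁵ mm/N.
So P = 1.232 / 1.143×10⁻⁵ = 107.7 kN, compressive.

P ≈ 108 kN (compressive)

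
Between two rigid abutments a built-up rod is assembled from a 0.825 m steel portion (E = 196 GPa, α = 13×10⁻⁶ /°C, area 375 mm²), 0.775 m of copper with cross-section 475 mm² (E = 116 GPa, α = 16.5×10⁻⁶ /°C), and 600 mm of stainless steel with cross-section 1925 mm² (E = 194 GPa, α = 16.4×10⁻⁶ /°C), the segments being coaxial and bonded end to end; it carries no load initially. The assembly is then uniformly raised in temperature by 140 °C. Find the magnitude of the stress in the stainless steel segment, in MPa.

Free thermal expansion of the whole bar: Σ αᵢΔT Lᵢ = 13×10⁻⁶×140×825 + 16.5×10⁻⁶×140×775 + 16.4×10⁻⁶×140×600 = 4.669 mm.
Since the ends are fixed, an axial force P builds up, equal in every segment, with P · Σ Lᵢ/(AᵢEᵢ) = δ_free.
The series flexibility is Σ Lᵢ/(AᵢEᵢ) = 825/(375×196×10³) + 775/(475×116×10³) + 600/(1925×194×10³) = 2.69×10⁻⁵ mm/N.
Hence P = δ_free / Σ(L/AE) = 4.669/2.69×10⁻⁵ = 173.6 kN (compressive).
σ_{stainless steel} = P / A = 173600 / 1925 = 90.18 MPa.

σ ≈ 90.2 MPa (compressive)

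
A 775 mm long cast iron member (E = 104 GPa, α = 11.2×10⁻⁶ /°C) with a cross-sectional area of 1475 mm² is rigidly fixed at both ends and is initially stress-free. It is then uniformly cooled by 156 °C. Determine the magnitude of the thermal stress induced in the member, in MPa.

σ ≈ 182 MPa (tensile)

Because both ends are immovable the net strain is zero, and the suppressed thermal strain is αΔT = 11.2×10⁻⁶ × 156 = 1747.2×10⁻⁶.
σ = EαΔT = 104×10³ × 11.2×10⁻⁶ × 156 = 181.7 MPa (tensile; the member is trying to contract).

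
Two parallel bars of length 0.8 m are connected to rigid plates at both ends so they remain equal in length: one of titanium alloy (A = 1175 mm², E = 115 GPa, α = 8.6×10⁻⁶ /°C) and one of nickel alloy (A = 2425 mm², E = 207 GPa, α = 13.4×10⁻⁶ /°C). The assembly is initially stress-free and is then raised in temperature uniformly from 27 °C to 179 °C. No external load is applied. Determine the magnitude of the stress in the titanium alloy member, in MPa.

The nickel alloy has the larger α, so on heating it would change length more than the titanium alloy if both were free. The rigid plates force a common final length, so the nickel alloy is put into compression and the titanium alloy into tension, with equal and opposite forces P (no external load).
Setting the final lengths equal and cancelling L: (α₁ − α₂)ΔT = P/(A₁E₁) + P/(A₂E₂).
|α₁ − α₂|·ΔT = 4.8×10⁻⁶ × 152 = 0.0007296.
1/(A₁E₁) + 1/(A₂E₂) = 1/(1175×115×10³) + 1/(2425×207×10³) = 9.393×10⁻⁹ N⁻¹.
P = 0.0007296 / 9.393×10⁻⁹ = 77680 N = 77.68 kN.
σ_{titanium alloy} = P/A₁ = 77680/1175 = 66.11 MPa, tensile.

σ ≈ 66.1 MPa (tensile)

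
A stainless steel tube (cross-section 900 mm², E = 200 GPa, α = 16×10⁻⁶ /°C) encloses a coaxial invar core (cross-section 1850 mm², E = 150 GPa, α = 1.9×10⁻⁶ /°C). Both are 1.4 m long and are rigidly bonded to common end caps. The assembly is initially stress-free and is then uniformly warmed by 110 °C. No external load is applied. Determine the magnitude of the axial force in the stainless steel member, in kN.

P ≈ 169 kN (compressive in the stainless steel)

Both members must finish at the same length. With the larger α, the stainless steel tends to over-expand; the plates restrain it, putting the stainless steel in compression and the invar in tension. With no external load the two internal forces are equal and opposite, magnitude P.
Equating the net (thermal + elastic) strains gives |α₁ − α₂|·ΔT = P·[1/(A₁E₁) + 1/(A₂E₂)].
|α₁ − α₂|·ΔT = 14.1×10⁻⁶ × 110 = 0.001551.
1/(A₁E₁) + 1/(A₂E₂) = 1/(900×200×10³) + 1/(1850×150×10³) = 9.159×10⁻⁹ N⁻¹.
So P = 0.001551 / 9.159×10⁻⁹ = 169.3 kN.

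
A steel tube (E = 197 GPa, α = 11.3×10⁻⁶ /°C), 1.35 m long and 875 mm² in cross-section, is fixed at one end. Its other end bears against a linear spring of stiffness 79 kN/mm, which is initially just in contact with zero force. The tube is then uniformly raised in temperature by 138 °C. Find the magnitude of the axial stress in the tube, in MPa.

The unrestrained thermal change is αΔT L = 11.3×10⁻⁶ × 138 × 1350 = 2.105 mm.
With a force P in the spring, the elastic change of the tube is PL/(AE) and that of the spring is P/k; compatibility requires their sum to equal δ_free.
P [ L/(AE) + 1/k ] = δ_free → P [ 1350/(875×197×10³) + 1/(79×10³) ] = 2.105.
P = 2.105 / 2.049×10⁻⁵ = 102700 N.
σ = P/A = 102700/875 = 117.4 MPa.

σ ≈ 117 MPa (compressive)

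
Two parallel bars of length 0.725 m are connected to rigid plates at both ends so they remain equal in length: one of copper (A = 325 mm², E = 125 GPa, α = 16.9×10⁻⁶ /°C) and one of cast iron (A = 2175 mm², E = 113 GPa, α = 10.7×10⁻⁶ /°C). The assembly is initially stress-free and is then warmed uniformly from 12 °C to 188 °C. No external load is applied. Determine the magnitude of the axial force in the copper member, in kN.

Both members must finish at the same length. With the larger α, the copper tends to over-expand; the plates restrain it, putting the copper in compression and the cast iron in tension. With no external load the two internal forces are equal and opposite, magnitude P.
Equating the net (thermal + elastic) strains gives |α₁ − α₂|·ΔT = P·[1/(A₁E₁) + 1/(A₂E₂)].
|α₁ − α₂|·ΔT = 6.2×10⁻⁶ × 176 = 0.001091.
1/(A₁E₁) + 1/(A₂E₂) = 1/(325×125×10³) + 1/(2175×113×10³) = 2.868×10⁻⁸ N⁻¹.
So P = 0.001091 / 2.868×10⁻⁸ = 38.04 kN.

P ≈ 38 kN (compressive in the copper)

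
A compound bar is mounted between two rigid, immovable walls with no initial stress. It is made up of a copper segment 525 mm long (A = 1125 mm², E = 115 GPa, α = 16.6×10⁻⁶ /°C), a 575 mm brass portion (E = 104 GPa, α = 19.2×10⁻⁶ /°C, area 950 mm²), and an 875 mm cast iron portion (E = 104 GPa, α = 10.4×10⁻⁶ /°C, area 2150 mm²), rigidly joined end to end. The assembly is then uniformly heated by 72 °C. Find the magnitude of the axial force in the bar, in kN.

Free thermal expansion of the whole bar: Σ αᵢΔT Lᵢ = 16.6×10⁻⁶×72×525 + 19.2×10⁻⁶×72×575 + 10.4×10⁻⁶×72×875 = 2.078 mm.
The walls prevent any net length change, so an axial force P (same in every segment) develops. Compatibility: P · Σ Lᵢ/(AᵢEᵢ) = δ_free.
The series flexibility is Σ Lᵢ/(AᵢEᵢ) = 525/(1125×115×10³) + 575/(950×104×10³) + 875/(2150×104×10³) = 1.379×10⁻⁵ mm/N.
Hence P = δ_free / Σ(L/AE) = 2.078/1.379×10⁻⁵ = 150.6 kN (compressive).

P ≈ 151 kN (compressive)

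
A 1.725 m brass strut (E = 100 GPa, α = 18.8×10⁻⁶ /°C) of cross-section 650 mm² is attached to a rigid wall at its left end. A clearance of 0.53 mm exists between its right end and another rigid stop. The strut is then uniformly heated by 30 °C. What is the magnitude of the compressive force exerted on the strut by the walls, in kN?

P ≈ 16.7 kN

Unrestrained expansion: δ_free = αΔT L = 18.8×10⁻⁶ × 30 × 1725 = 0.9729 mm.
The gap closes (δ_free > 0.53 mm) and the wall then resists a further 0.9729 − 0.53 = 0.4429 mm of expansion.
Compatibility: PL/(AE) = 0.4429 mm, so σ = P/A = E × (0.4429/1725) = 25.68 MPa.
P = σA = 25.68 × 650 = 16.69 kN.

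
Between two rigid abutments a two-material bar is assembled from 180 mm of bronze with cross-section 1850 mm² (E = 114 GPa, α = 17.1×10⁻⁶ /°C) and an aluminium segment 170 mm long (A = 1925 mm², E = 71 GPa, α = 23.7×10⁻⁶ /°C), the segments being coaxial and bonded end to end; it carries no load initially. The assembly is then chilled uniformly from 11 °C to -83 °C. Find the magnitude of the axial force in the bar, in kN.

P ≈ 319 kN (tensile)

If the supports were absent, the total length change would be Σ αᵢΔT Lᵢ = 17.1×10⁻⁶×94×180 + 23.7×10⁻⁶×94×170 = 0.6681 mm.
The rigid supports impose zero overall length change; the single axial force P common to all segments must satisfy P Σ Lᵢ/(AᵢEᵢ) = δ_free.
Σ Lᵢ/(AᵢEᵢ) = 180/(1850×114×10³) + 170/(1925×71×10³) = 2.097×10⁻⁶ mm/N.
Hence P = δ_free / Σ(L/AE) = 0.6681/2.097×10⁻⁶ = 318.5 kN (tensile).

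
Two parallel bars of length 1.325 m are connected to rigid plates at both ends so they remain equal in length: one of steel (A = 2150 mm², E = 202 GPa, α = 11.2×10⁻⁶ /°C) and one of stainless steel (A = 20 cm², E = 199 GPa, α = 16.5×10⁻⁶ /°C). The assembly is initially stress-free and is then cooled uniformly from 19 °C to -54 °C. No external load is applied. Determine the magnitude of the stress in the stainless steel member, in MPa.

Equilibrium of a rigid end plate with no external load gives equal and opposite internal forces ±P in the two members. Since α_{stainless steel} > α_{steel}, cooling drives the stainless steel into tension and the steel into compression.
Compatibility of the two members (thermal + elastic change equal): (α₁ − α₂)ΔT = P·[1/(A₁E₁) + 1/(A₂E₂)].
|α₁ − α₂|·ΔT = 5.3×10⁻⁶ × 73 = 0.0003869.
1/(A₁E₁) + 1/(A₂E₂) = 1/(2150×202×10³) + 1/(2000×199×10³) = 4.815×10⁻⁹ N⁻¹.
So P = 0.0003869 / 4.815×10⁻⁹ = 80.35 kN.
σ_{stainless steel} = P/A₂ = 80350/2000 = 40.18 MPa, tensile.

σ ≈ 40.2 MPa (tensile)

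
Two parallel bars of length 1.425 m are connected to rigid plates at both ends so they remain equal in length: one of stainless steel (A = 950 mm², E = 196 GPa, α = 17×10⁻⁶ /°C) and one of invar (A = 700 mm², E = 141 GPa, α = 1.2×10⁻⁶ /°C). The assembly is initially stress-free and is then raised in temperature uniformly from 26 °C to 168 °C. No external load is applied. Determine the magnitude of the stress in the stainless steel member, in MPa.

Both members must finish at the same length. With the larger α, the stainless steel tends to over-expand; the plates restrain it, putting the stainless steel in compression and the invar in tension. With no external load the two internal forces are equal and opposite, magnitude P.
Equating the net (thermal + elastic) strains gives |α₁ − α₂|·ΔT = P·[1/(A₁E₁) + 1/(A₂E₂)].
|α₁ − α₂|·ΔT = 15.8×10⁻⁶ × 142 = 0.002244.
1/(A₁E₁) + 1/(A₂E₂) = 1/(950×196×10³) + 1/(700×141×10³) = 1.55×10⁻⁸ N⁻¹.
So P = 0.002244 / 1.55×10⁻⁸ = 144.7 kN.
σ_{stainless steel} = P/A₁ = 144700/950 = 152.3 MPa, compressive.

σ ≈ 152 MPa (compressive)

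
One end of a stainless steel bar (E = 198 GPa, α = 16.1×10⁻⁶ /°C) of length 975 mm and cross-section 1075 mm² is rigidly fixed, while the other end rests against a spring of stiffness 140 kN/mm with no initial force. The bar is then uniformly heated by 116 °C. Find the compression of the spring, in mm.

δ ≈ 1.11 mm

If the spring were absent the bar would lengthen by αΔT L = 16.1×10⁻⁶ × 116 × 975 = 1.821 mm.
Let P be the compressive force at the spring. The bar shortens elastically by PL/(AE) and the spring compresses by P/k; together these equal δ_free.
P [ L/(AE) + 1/k ] = δ_free → P [ 975/(1075×198×10³) + 1/(140×10³) ] = 1.821.
P = 1.821 / 1.172×10⁻⁵ = 155300 N.
Spring compression = P/k = 155300/(140×10³) = 1.109 mm.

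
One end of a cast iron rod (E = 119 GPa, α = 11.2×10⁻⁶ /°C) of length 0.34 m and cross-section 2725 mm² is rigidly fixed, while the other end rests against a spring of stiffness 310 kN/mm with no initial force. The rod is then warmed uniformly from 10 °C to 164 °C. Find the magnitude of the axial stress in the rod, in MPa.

σ ≈ 50.3 MPa (compressive)

Free thermal expansion: δ_free = αΔT L = 11.2×10⁻⁶ × 154 × 340 = 0.5864 mm.
With a force P in the spring, the elastic change of the rod is PL/(AE) and that of the spring is P/k; compatibility requires their sum to equal δ_free.
P [ L/(AE) + 1/k ] = δ_free → P [ 340/(2725×119×10³) + 1/(310×10³) ] = 0.5864.
P = 0.5864 / 4.274×10⁻⁶ = 137200 N.
σ = P/A = 137200/2725 = 50.35 MPa.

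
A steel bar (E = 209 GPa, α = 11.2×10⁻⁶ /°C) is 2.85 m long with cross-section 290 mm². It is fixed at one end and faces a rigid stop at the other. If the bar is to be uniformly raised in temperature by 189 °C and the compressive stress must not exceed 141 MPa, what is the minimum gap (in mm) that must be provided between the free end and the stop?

With no wall the bar would lengthen by αΔT L = 11.2×10⁻⁶ × 189 × 2850 = 6.033 mm.
At the allowable stress the elastic shortening the wall may impose is σL/E = 141 × 2850 / (209×10³) = 1.923 mm.
The gap must absorb the remainder: g_min = 6.033 − 1.923 = 4.11 mm.

g ≈ 4.11 mm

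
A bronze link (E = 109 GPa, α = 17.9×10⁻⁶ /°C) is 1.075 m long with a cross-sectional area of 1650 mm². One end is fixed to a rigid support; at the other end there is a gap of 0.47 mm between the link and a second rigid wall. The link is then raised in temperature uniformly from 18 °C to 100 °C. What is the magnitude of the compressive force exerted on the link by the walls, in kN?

P ≈ 185 kN

If the wall were absent the link would grow by αΔT L = 17.9×10⁻⁶ × 82 × 1075 = 1.578 mm.
This exceeds the 0.47 mm gap, so the wall pushes back. The portion of expansion that must be recovered elastically is δ_free − gap = 1.578 − 0.47 = 1.108 mm.
Compatibility: PL/(AE) = 1.108 mm, so σ = P/A = E × (1.108/1075) = 112.3 MPa.
Force on the wall = σA = 112.3 × 1650 mm² = 185.4 kN.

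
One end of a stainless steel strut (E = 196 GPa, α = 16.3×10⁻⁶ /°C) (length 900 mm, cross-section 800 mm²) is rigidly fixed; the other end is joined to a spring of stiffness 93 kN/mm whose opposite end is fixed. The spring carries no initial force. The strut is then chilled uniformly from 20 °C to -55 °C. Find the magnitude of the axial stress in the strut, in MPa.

σ ≈ 83.4 MPa (tensile)

Free thermal contraction: δ_free = αΔT L = 16.3×10⁻⁶ × 75 × 900 = 1.1 mm.
Let P be the tensile force in the spring. The strut extends elastically by PL/(AE) and the spring stretches by P/k; together these equal δ_free.
So P = δ_free / [L/(AE) + 1/k] = 1.1 / [ 900/(800×196×10³) + 1/(93×10³) ].
P = 1.1 / 1.649×10⁻⁵ = 66710 N.
σ = P/A = 66710/800 = 83.39 MPa.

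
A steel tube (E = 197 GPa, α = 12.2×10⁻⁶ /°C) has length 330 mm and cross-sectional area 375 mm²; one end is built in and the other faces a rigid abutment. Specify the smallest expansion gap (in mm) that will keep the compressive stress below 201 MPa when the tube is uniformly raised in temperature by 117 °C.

g ≈ 0.134 mm

Free expansion if unrestrained: δ_free = αΔT L = 12.2×10⁻⁶ × 117 × 330 = 0.471 mm.
A stress of 201 MPa corresponds to the wall pushing the tube back by σL/E = 201×330/(197×10³) = 0.3367 mm.
So the gap has to take up the difference, g_min = δ_free − σL/E = 0.471 − 0.3367 = 0.1343 mm.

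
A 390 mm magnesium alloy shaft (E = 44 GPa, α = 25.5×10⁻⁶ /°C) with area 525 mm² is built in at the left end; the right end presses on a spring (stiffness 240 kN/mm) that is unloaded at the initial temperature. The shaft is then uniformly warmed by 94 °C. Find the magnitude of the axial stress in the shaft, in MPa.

σ ≈ 84.6 MPa (compressive)

The unrestrained thermal change is αΔT L = 25.5×10⁻⁶ × 94 × 390 = 0.9348 mm.
Let P be the compressive force at the spring. The shaft shortens elastically by PL/(AE) and the spring compresses by P/k; together these equal δ_free.
So P = δ_free / [L/(AE) + 1/k] = 0.9348 / [ 390/(525×44×10³) + 1/(240×10³) ].
P = 0.9348 / 2.105×10⁻⁵ = 44410 N.
σ = P/A = 44410/525 = 84.59 MPa.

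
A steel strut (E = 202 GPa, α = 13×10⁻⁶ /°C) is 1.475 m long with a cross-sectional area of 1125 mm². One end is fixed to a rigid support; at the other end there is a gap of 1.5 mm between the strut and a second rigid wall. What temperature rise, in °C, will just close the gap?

Contact occurs when the free expansion equals the gap: αΔT L = 1.5 mm.
So ΔT = g/(αL) = 1.5/(13×10⁻⁶ × 1475) = 78.23 °C.

ΔT ≈ 78.2 °C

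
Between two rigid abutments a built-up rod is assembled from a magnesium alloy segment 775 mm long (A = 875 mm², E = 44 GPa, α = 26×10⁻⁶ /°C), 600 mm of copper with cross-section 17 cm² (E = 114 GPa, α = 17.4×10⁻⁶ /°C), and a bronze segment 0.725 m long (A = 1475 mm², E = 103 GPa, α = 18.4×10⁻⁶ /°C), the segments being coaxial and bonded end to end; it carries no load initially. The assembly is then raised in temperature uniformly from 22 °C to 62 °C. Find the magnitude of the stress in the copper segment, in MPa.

σ ≈ 36.9 MPa (compressive)

With the walls removed the bar would change length by δ_free = Σ αᵢΔT Lᵢ = 26×10⁻⁶×40×775 + 17.4×10⁻⁶×40×600 + 18.4×10⁻⁶×40×725 = 1.757 mm.
The rigid supports impose zero overall length change; the single axial force P common to all segments must satisfy P Σ Lᵢ/(AᵢEᵢ) = δ_free.
The series flexibility is Σ Lᵢ/(AᵢEᵢ) = 775/(875×44×10³) + 600/(1700×114×10³) + 725/(1475×103×10³) = 2.8×10⁻⁵ mm/N.
Hence P = δ_free / Σ(L/AE) = 1.757/2.8×10⁻⁵ = 62.76 kN (compressive).
σ_{copper} = P / A = 62760 / 1700 = 36.92 MPa.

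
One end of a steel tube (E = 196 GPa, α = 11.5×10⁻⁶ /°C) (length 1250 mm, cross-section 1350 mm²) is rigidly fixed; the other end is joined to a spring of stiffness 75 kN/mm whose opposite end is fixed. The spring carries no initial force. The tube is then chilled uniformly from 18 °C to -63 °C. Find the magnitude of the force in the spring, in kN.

If the spring were absent the tube would shorten by αΔT L = 11.5×10⁻⁶ × 81 × 1250 = 1.164 mm.
Let P be the tensile force in the spring. The tube extends elastically by PL/(AE) and the spring stretches by P/k; together these equal δ_free.
P [ L/(AE) + 1/k ] = δ_free → P [ 1250/(1350×196×10³) + 1/(75×10³) ] = 1.164.
P = 1.164 / 1.806×10⁻⁵ = 64480 N.

P ≈ 64.5 kN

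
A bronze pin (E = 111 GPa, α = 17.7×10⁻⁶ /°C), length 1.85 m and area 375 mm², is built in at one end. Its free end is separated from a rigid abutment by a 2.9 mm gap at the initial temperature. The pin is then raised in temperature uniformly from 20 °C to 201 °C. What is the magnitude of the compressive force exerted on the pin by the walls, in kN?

Free thermal elongation = αΔT L = 17.7×10⁻⁶ × 181 × 1850 = 5.927 mm.
The gap closes (δ_free > 2.9 mm) and the wall then resists a further 5.927 − 2.9 = 3.027 mm of expansion.
Compatibility: PL/(AE) = 3.027 mm, so σ = P/A = E × (3.027/1850) = 181.6 MPa.
Force on the wall = σA = 181.6 × 375 mm² = 68.1 kN.

P ≈ 68.1 kN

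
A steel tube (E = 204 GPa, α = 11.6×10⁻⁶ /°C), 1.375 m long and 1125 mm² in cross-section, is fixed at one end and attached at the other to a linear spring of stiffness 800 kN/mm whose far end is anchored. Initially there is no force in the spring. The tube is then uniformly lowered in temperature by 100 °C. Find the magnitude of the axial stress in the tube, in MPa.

If the spring were absent the tube would shorten by αΔT L = 11.6×10⁻⁶ × 100 × 1375 = 1.595 mm.
Let P be the tensile force in the spring. The tube extends elastically by PL/(AE) and the spring stretches by P/k; together these equal δ_free.
So P = δ_free / [L/(AE) + 1/k] = 1.595 / [ 1375/(1125×204×10³) + 1/(800×10³) ].
P = 1.595 / 7.241×10⁻⁶ = 220300 N.
σ = P/A = 220300/1125 = 195.8 MPa.

σ ≈ 196 MPa (tensile)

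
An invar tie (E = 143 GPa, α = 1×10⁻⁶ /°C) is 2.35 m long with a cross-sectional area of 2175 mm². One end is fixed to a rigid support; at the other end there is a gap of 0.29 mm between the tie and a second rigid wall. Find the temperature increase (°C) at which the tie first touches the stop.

ΔT ≈ 123 °C

Contact occurs when the free expansion equals the gap: αΔT L = 0.29 mm.
So ΔT = g/(αL) = 0.29/(1×10⁻⁶ × 2350) = 123.4 °C.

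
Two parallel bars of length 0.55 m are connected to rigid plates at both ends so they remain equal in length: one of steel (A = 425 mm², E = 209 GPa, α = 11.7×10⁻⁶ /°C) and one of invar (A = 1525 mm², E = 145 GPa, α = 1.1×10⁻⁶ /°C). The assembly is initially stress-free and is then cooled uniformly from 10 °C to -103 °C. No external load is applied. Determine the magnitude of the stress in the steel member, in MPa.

σ ≈ 179 MPa (tensile)

Equilibrium of a rigid end plate with no external load gives equal and opposite internal forces ±P in the two members. Since α_{steel} > α_{invar}, cooling drives the steel into tension and the invar into compression.
Compatibility of the two members (thermal + elastic change equal): (α₁ − α₂)ΔT = P·[1/(A₁E₁) + 1/(A₂E₂)].
|α₁ − α₂|·ΔT = 10.6×10⁻⁶ × 113 = 0.001198.
1/(A₁E₁) + 1/(A₂E₂) = 1/(425×209×10³) + 1/(1525×145×10³) = 1.578×10⁻⁸ N⁻¹.
P = 0.001198 / 1.578×10⁻⁸ = 75900 N = 75.9 kN.
σ_{steel} = P/A₁ = 75900/425 = 178.6 MPa, tensile.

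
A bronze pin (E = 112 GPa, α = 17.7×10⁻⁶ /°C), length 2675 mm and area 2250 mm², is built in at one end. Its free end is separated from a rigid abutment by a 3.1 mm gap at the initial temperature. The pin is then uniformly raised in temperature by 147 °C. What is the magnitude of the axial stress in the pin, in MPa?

Free thermal elongation = αΔT L = 17.7×10⁻⁶ × 147 × 2675 = 6.96 mm.
This exceeds the 3.1 mm gap, so the wall pushes back. The portion of expansion that must be recovered elastically is δ_free − gap = 6.96 − 3.1 = 3.86 mm.
That suppressed elongation corresponds to σ = E·Δ/L = 112×10³ × 3.86/2675 = 161.6 MPa.

σ ≈ 162 MPa (compressive)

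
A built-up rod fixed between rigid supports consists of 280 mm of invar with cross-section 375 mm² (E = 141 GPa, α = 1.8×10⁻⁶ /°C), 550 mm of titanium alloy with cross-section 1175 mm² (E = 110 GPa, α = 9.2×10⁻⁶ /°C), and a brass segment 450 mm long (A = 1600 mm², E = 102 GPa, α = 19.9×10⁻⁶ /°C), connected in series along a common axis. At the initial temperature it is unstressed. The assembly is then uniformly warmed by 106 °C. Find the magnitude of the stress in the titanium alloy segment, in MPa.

σ ≈ 106 MPa (compressive)

If the supports were absent, the total length change would be Σ αᵢΔT Lᵢ = 1.8×10⁻⁶×106×280 + 9.2×10⁻⁶×106×550 + 19.9×10⁻⁶×106×450 = 1.539 mm.
The walls prevent any net length change, so an axial force P (same in every segment) develops. Compatibility: P · Σ Lᵢ/(AᵢEᵢ) = δ_free.
The series flexibility is Σ Lᵢ/(AᵢEᵢ) = 280/(375×141×10³) + 550/(1175×110×10³) + 450/(1600×102×10³) = 1.231×10⁻⁵ mm/N.
Hence P = δ_free / Σ(L/AE) = 1.539/1.231×10⁻⁵ = 125 kN (compressive).
σ_{titanium alloy} = P / A = 125000 / 1175 = 106.4 MPa.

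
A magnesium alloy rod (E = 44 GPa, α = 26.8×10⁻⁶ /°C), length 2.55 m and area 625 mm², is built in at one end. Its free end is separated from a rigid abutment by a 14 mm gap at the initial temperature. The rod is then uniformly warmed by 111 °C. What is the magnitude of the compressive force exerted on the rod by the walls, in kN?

P ≈ 0 kN

Unrestrained expansion: δ_free = αΔT L = 26.8×10⁻⁶ × 111 × 2550 = 7.586 mm.
This is smaller than the 14 mm clearance, so the rod expands freely without reaching the stop — the stress is zero.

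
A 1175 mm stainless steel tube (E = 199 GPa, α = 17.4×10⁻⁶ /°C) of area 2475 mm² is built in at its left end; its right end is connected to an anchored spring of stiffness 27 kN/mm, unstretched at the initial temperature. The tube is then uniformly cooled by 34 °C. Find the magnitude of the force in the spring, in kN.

P ≈ 17.6 kN

Free thermal contraction: δ_free = αΔT L = 17.4×10⁻⁶ × 34 × 1175 = 0.6951 mm.
With a force P in the spring, the elastic change of the tube is PL/(AE) and that of the spring is P/k; compatibility requires their sum to equal δ_free.
So P = δ_free / [L/(AE) + 1/k] = 0.6951 / [ 1175/(2475×199×10³) + 1/(27×10³) ].
P = 0.6951 / 3.942×10⁻⁵ = 17630 N.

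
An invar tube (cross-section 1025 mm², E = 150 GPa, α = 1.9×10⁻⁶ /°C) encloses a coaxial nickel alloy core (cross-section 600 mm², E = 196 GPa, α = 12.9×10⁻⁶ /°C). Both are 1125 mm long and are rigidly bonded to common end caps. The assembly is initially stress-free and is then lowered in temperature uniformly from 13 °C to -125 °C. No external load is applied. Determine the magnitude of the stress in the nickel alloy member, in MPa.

σ ≈ 169 MPa (tensile)

The nickel alloy has the larger α, so on cooling it would change length more than the invar if both were free. The rigid plates force a common final length, so the nickel alloy is put into tension and the invar into compression, with equal and opposite forces P (no external load).
Compatibility of the two members (thermal + elastic change equal): (α₁ − α₂)ΔT = P·[1/(A₁E₁) + 1/(A₂E₂)].
|α₁ − α₂|·ΔT = 11×10⁻⁶ × 138 = 0.001518.
1/(A₁E₁) + 1/(A₂E₂) = 1/(1025×150×10³) + 1/(600×196×10³) = 1.501×10⁻⁸ N⁻¹.
P = 0.001518 / 1.501×10⁻⁸ = 101100 N = 101.1 kN.
σ_{nickel alloy} = P/A₂ = 101100/600 = 168.6 MPa, tensile.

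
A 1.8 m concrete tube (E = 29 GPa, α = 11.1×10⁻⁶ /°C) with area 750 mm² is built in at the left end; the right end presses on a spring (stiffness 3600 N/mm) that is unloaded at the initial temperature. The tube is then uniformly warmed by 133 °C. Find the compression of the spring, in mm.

If the spring were absent the tube would lengthen by αΔT L = 11.1×10⁻⁶ × 133 × 1800 = 2.657 mm.
Let P be the compressive force at the spring. The tube shortens elastically by PL/(AE) and the spring compresses by P/k; together these equal δ_free.
So P = δ_free / [L/(AE) + 1/k] = 2.657 / [ 1800/(750×29×10³) + 1/(3600) ].
P = 2.657 / 0.0003605 = 7371 N.
Spring compression = P/k = 7371/(3600) = 2.047 mm.

δ ≈ 2.05 mm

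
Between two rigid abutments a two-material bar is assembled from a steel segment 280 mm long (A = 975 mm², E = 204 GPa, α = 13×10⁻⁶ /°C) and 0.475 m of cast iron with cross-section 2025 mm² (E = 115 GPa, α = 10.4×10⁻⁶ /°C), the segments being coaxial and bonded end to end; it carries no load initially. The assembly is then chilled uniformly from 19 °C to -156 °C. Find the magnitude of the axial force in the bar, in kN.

If the supports were absent, the total length change would be Σ αᵢΔT Lᵢ = 13×10⁻⁶×175×280 + 10.4×10⁻⁶×175×475 = 1.502 mm.
Since the ends are fixed, an axial force P builds up, equal in every segment, with P · Σ Lᵢ/(AᵢEᵢ) = δ_free.
Σ Lᵢ/(AᵢEᵢ) = 280/(975×204×10³) + 475/(2025×115×10³) = 3.447×10⁻⁶ mm/N.
Hence P = δ_free / Σ(L/AE) = 1.502/3.447×10⁻⁶ = 435.5 kN (tensile).

P ≈ 436 kN (tensile)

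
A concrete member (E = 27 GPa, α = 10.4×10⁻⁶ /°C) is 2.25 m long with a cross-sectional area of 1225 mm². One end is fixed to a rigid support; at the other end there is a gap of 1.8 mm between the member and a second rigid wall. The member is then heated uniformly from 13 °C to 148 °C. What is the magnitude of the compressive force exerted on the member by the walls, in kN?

P ≈ 20 kN

Free thermal elongation = αΔT L = 10.4×10⁻⁶ × 135 × 2250 = 3.159 mm.
The gap closes (δ_free > 1.8 mm) and the wall then resists a further 3.159 − 1.8 = 1.359 mm of expansion.
So σ = E(δ_free − g)/L = 27×10³ × 1.359/2250 = 16.31 MPa.
Force on the wall = σA = 16.31 × 1225 mm² = 19.98 kN.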